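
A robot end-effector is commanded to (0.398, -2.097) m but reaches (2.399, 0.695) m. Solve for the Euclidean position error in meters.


dx = 2.399 - (0.398) = 2.0010, dy = 0.695 - (-2.097) = 2.7920
err = sqrt(4.004001 + 7.795264) = 3.4350

3.4350 m


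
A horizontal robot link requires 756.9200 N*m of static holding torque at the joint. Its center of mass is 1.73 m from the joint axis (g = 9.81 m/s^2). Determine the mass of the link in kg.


m = tau / (g*L) = 756.9200 / (9.81 * 1.73) = 44.6000

44.6000 kg


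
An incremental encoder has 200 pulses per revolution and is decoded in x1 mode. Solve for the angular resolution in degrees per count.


resolution = 360 / (PPR * 1) = 360 / 200 = 1.8000

1.8000 degrees


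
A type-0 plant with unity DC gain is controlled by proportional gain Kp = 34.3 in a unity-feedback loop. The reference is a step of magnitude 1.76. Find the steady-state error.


e_ss = R/(1 + Kp) = 1.76/(1 + 34.3) = 1.76/35.3000 = 0.0499

0.0499


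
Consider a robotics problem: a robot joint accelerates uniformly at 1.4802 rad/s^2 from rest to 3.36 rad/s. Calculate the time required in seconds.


t = delta_omega / alpha = 3.36 / 1.4802 = 2.2700

2.2700 s


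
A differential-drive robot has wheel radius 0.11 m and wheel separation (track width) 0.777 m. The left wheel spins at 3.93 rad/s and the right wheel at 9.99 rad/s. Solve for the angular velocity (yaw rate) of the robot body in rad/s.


omega = r*(wR - wL)/L = 0.11*(9.99 - (3.93))/0.777 = 0.8579

0.8579 rad/s


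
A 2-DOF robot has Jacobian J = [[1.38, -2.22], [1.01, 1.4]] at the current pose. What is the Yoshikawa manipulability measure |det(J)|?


det(J) = 1.38*1.4 - (-2.22)*(1.01) = 4.1742
|det(J)| = 4.1742

4.1742


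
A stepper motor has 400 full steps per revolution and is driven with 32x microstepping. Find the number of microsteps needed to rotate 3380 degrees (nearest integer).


step_size = 360/(400*32) = 360/12800 = 0.028125 deg
n = 3380/(360/12800) = 3380*12800/360 = 120177.7778 -> 120178

120178 steps


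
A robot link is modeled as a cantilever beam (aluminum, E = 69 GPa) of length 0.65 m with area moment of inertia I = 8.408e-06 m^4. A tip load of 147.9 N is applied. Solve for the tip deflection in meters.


delta = F*L^3/(3*E*I) = 147.9*0.65^3/(3*6.900e+10*8.408e-06)
      = 40.6170375/1740456 = 2.3337e-05

2.3337e-05 m


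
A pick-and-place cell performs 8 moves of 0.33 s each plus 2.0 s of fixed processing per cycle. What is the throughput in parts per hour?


T_cycle = 8*0.33 + 2.0 = 4.6400 s
rate = 3600/T = 775.8621

775.8621 parts/hour


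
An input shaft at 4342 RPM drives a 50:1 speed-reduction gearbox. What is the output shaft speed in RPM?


omega_out = omega_in / N = 4342 / 50 = 86.8400

86.8400 RPM


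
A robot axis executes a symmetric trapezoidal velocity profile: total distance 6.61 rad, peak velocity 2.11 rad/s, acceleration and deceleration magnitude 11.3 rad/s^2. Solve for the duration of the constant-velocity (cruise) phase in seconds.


t_acc = v/a = 0.186726 s, d_acc = v^2/(2a) = 0.196996 rad each
d_cruise = 6.61 - 2*0.196996 = 6.216008 rad
t_cruise = d_cruise/v = 6.216008/2.11 = 2.9460

2.9460 s


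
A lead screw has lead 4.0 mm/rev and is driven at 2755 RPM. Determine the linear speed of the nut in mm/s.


v = lead * (RPM/60) = 4.0*2755/60 = 183.6667

183.6667 mm/s


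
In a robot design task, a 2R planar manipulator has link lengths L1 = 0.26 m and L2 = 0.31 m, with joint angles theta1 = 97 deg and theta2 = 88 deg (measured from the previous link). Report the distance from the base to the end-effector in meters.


x = L1*cos(th1) + L2*cos(th1+th2) = -0.340506
y = L1*sin(th1) + L2*sin(th1+th2) = 0.231044
d = sqrt(x^2 + y^2) = sqrt(0.115944 + 0.053381) = 0.4115

0.4115 m


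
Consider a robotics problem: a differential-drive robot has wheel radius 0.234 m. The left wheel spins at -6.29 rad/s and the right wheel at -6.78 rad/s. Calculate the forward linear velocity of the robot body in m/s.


v = r*(wR + wL)/2 = 0.234*(-6.78 + -6.29)/2 = -1.5292

-1.5292 m/s


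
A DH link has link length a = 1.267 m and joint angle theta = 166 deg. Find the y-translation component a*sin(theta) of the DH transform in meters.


a*sin(theta) = 1.267*sin(166 deg) = 0.3065

0.3065 m


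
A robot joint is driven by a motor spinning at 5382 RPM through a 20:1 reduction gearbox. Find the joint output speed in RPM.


omega_joint = omega_motor / N = 5382 / 20 = 269.1000

269.1000 RPM


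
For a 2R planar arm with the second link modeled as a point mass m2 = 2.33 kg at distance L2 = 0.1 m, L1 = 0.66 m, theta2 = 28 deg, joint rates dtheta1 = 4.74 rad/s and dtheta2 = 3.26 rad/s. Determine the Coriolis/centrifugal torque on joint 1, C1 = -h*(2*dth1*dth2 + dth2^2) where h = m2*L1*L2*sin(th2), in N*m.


h = m2*L1*L2*sin(th2) = 2.33*0.66*0.1*sin(28 deg) = 0.072195
C1 = -h*(2*4.74*3.26 + 3.26^2) = -0.072195*41.5324 = -2.9984

-2.9984 N*m


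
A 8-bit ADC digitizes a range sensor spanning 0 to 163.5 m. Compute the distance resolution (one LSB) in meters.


res = range / 2^n = 163.5/2^8 = 163.5/256 = 0.6387

0.6387 m


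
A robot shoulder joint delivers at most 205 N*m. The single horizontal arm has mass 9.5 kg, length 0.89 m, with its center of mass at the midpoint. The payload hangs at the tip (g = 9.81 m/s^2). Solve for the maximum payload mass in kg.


tau_arm = m_arm*g*(L/2) = 9.5*9.81*0.89/2 = 41.4718 N*m
tau_payload = tau_max - tau_arm = 205 - 41.4718 = 163.5282
m_payload = tau_payload / (g*L) = 163.5282 / (9.81*0.89) = 18.7298

18.7298 kg


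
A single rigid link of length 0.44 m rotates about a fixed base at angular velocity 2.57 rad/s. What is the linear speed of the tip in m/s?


v = L*omega = 0.44 * 2.57 = 1.1308

1.1308 m/s


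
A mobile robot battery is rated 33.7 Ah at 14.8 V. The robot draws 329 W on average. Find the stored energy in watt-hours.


E = capacity * V = 33.7*14.8 = 498.7600

498.7600 Wh


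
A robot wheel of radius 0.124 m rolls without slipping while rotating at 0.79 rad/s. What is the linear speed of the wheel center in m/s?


v = omega * r = 0.79 * 0.124 = 0.0980

0.0980 m/s


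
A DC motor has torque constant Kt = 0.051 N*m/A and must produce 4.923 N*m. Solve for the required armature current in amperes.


I = tau / Kt = 4.923/0.051 = 96.5294

96.5294 A


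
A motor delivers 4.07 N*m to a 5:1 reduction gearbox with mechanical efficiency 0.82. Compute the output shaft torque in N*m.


tau_out = tau_in * N * eta = 4.07 * 5 * 0.82 = 16.6870

16.6870 N*m


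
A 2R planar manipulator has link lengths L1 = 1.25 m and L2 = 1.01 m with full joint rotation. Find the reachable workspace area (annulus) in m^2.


r_max = L1 + L2 = 2.2600, r_min = |L1 - L2| = 0.2400
A = pi*(r_max^2 - r_min^2) = pi*(5.1076 - 0.0576) = 15.8650

15.8650 m^2


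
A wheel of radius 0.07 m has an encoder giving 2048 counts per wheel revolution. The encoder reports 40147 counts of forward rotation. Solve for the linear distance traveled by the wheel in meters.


revs = 40147/2048 = 19.603027
d = revs * 2*pi*r = 19.603027 * 2*pi*0.07 = 8.6219

8.6219 m


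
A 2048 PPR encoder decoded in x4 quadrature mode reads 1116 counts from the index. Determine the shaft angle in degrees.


angle = counts * 360 / (PPR*4) = 1116 * 360 / 8192 = 49.0430

49.0430 degrees


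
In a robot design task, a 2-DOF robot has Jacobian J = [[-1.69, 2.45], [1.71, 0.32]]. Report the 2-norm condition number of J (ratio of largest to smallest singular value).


JJ^T eigenvalues: trace(JJ^T) = 11.8851, det(JJ^T) = det(J)^2 = 22.37573809
s_max^2 = (11.8851 + sqrt(51.75264965))/2 = 9.53951572
s_min^2 = (11.8851 - sqrt(51.75264965))/2 = 2.34558428
kappa = s_max/s_min = sqrt(9.53951572/2.34558428) = 2.0167

2.0167


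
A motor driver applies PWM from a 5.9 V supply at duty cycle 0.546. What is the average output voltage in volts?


V_avg = V_supply * D = 5.9*0.546 = 3.2214

3.2214 V


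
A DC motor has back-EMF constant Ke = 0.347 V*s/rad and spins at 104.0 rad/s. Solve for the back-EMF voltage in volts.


V_emf = Ke * omega = 0.347*104.0 = 36.0880

36.0880 V


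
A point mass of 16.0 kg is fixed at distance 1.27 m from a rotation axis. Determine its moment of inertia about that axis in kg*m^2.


I = m*r^2 = 16.0*1.27^2 = 25.8064

25.8064 kg*m^2


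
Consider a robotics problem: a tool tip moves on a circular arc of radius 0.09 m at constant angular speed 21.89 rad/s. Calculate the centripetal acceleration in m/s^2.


a_c = omega^2 * r = 21.89^2 * 0.09 = 43.1255

43.1255 m/s^2


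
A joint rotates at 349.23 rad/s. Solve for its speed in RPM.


RPM = 349.23 * 60/(2*pi) = 3334.9008

3334.9008 RPM


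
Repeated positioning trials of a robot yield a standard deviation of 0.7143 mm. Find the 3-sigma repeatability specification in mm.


repeatability = 3*sigma = 3*0.7143 = 2.1429

2.1429 mm


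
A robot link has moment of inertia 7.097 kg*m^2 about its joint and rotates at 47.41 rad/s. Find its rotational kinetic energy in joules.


KE = (1/2)*I*omega^2 = 0.5*7.097*47.41^2 = 7975.9922

7975.9922 J


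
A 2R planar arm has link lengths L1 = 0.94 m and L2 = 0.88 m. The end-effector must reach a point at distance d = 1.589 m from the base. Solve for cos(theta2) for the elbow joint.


cos(th2) = (d^2 - L1^2 - L2^2)/(2*L1*L2) = (1.589^2 - 0.94^2 - 0.88^2)/(2*0.94*0.88) = 0.5240

0.5240


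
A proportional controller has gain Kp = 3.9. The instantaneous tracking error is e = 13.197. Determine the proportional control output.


u_P = Kp * e = 3.9 * 13.197 = 51.4683

51.4683


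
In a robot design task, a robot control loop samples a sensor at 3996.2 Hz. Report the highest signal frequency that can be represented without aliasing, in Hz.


f_max = f_s/2 = 3996.2/2 = 1998.1000

1998.1000 Hz


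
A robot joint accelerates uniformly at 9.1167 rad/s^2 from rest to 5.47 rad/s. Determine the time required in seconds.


t = delta_omega / alpha = 5.47 / 9.1167 = 0.6000

0.6000 s


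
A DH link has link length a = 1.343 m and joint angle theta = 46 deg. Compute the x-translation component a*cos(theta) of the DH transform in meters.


a*cos(theta) = 1.343*cos(46 deg) = 0.9329

0.9329 m


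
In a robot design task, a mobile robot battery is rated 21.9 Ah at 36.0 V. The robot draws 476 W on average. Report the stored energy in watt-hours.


E = capacity * V = 21.9*36.0 = 788.4000

788.4000 Wh


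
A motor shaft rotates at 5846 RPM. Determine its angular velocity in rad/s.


omega = 5846 * 2*pi/60 = 612.1917

612.1917 rad/s


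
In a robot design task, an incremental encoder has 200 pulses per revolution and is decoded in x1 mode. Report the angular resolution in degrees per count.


resolution = 360 / (PPR * 1) = 360 / 200 = 1.8000

1.8000 degrees


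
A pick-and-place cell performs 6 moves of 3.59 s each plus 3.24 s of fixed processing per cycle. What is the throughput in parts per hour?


T_cycle = 6*3.59 + 3.24 = 24.7800 s
rate = 3600/T = 145.2785

145.2785 parts/hour


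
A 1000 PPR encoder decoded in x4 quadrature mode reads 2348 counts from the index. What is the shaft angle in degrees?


angle = counts * 360 / (PPR*4) = 2348 * 360 / 4000 = 211.3200

211.3200 degrees


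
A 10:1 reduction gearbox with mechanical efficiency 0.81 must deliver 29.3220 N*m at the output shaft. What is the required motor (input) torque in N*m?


tau_in = tau_out / (N * eta) = 29.3220 / (10 * 0.81) = 3.6200

3.6200 N*m


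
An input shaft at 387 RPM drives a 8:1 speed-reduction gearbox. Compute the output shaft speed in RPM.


omega_out = omega_in / N = 387 / 8 = 48.3750

48.3750 RPM


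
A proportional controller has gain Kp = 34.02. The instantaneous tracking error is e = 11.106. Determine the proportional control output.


u_P = Kp * e = 34.02 * 11.106 = 377.8261

377.8261


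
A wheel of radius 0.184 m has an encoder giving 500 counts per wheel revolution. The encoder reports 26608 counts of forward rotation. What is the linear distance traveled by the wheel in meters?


revs = 26608/500 = 53.216000
d = revs * 2*pi*r = 53.216000 * 2*pi*0.184 = 61.5233

61.5233 m


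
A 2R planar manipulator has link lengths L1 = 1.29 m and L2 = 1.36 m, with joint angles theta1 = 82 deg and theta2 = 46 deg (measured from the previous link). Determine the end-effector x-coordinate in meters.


x = L1*cos(th1) + L2*cos(th1+th2) = 1.29*cos(82 deg) + 1.36*cos(128 deg) = -0.6578

-0.6578 m


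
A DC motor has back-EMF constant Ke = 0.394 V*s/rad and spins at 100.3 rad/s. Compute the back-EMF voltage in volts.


V_emf = Ke * omega = 0.394*100.3 = 39.5182

39.5182 V


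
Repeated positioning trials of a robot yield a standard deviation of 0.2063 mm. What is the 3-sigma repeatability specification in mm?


repeatability = 3*sigma = 3*0.2063 = 0.6189

0.6189 mm


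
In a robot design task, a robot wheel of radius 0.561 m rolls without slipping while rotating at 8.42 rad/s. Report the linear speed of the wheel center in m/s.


v = omega * r = 8.42 * 0.561 = 4.7236

4.7236 m/s


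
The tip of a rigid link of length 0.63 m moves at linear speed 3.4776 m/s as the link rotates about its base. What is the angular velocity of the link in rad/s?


omega = v / L = 3.4776 / 0.63 = 5.5200

5.5200 rad/s


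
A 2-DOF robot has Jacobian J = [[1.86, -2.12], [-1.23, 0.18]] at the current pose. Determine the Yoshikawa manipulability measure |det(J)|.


det(J) = 1.86*0.18 - (-2.12)*(-1.23) = -2.2728
|det(J)| = 2.2728

2.2728


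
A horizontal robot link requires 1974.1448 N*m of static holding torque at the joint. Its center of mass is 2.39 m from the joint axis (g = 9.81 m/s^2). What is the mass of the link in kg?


m = tau / (g*L) = 1974.1448 / (9.81 * 2.39) = 84.2000

84.2000 kg


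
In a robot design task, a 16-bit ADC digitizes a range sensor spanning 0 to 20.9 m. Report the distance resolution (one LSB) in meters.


res = range / 2^n = 20.9/2^16 = 20.9/65536 = 3.1891e-04

3.1891e-04 m


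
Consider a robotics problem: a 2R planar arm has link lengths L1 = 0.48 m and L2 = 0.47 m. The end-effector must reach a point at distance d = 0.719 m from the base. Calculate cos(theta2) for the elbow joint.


cos(th2) = (d^2 - L1^2 - L2^2)/(2*L1*L2) = (0.719^2 - 0.48^2 - 0.47^2)/(2*0.48*0.47) = 0.1455

0.1455


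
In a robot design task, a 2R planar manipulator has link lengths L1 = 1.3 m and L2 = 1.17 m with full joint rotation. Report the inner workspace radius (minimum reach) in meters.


r_min = |L1 - L2| = |1.3 - 1.17| = 0.1300

0.1300 m


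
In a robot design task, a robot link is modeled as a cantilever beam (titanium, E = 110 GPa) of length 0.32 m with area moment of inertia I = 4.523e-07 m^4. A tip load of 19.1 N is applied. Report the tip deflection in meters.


delta = F*L^3/(3*E*I) = 19.1*0.32^3/(3*1.100e+11*4.523e-07)
      = 0.6258688/149259 = 4.1932e-06

4.1932e-06 m


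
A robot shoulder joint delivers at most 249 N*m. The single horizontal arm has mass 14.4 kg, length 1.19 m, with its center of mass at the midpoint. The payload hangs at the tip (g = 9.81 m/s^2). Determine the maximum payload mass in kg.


tau_arm = m_arm*g*(L/2) = 14.4*9.81*1.19/2 = 84.0521 N*m
tau_payload = tau_max - tau_arm = 249 - 84.0521 = 164.9479
m_payload = tau_payload / (g*L) = 164.9479 / (9.81*1.19) = 14.1296

14.1296 kg


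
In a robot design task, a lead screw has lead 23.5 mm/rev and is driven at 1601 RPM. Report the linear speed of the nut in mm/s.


v = lead * (RPM/60) = 23.5*1601/60 = 627.0583

627.0583 mm/s


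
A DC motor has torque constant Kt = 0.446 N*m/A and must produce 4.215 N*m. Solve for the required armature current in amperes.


I = tau / Kt = 4.215/0.446 = 9.4507

9.4507 A


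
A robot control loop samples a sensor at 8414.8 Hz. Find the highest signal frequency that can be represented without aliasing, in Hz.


f_max = f_s/2 = 8414.8/2 = 4207.4000

4207.4000 Hz


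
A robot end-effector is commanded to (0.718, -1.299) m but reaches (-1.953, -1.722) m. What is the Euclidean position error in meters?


dx = -1.953 - (0.718) = -2.6710, dy = -1.722 - (-1.299) = -0.4230
err = sqrt(7.134241 + 0.178929) = 2.7043

2.7043 m


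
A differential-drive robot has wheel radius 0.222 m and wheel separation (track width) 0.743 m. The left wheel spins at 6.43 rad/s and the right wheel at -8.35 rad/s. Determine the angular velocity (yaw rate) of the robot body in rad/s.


omega = r*(wR - wL)/L = 0.222*(-8.35 - (6.43))/0.743 = -4.4161

-4.4161 rad/s


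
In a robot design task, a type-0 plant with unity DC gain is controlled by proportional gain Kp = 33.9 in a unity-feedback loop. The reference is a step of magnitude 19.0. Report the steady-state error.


e_ss = R/(1 + Kp) = 19.0/(1 + 33.9) = 19.0/34.9000 = 0.5444

0.5444


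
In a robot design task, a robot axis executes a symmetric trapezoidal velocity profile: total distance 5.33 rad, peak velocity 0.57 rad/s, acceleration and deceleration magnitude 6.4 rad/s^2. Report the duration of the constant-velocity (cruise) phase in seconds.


t_acc = v/a = 0.089062 s, d_acc = v^2/(2a) = 0.025383 rad each
d_cruise = 5.33 - 2*0.025383 = 5.279234 rad
t_cruise = d_cruise/v = 5.279234/0.57 = 9.2618

9.2618 s


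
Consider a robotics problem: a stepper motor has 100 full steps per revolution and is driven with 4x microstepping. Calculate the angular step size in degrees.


step = 360/(100*4) = 360/400 = 0.9000

0.9000 degrees


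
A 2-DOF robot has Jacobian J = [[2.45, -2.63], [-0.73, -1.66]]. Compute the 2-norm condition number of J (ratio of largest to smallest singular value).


JJ^T eigenvalues: trace(JJ^T) = 16.2079, det(JJ^T) = det(J)^2 = 35.84297161
s_max^2 = (16.2079 + sqrt(119.32413597))/2 = 13.56572938
s_min^2 = (16.2079 - sqrt(119.32413597))/2 = 2.64217062
kappa = s_max/s_min = sqrt(13.56572938/2.64217062) = 2.2659

2.2659


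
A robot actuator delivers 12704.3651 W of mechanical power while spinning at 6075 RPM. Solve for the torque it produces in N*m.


omega = 6075 * 2*pi/60 = 636.172512 rad/s
tau = P / omega = 12704.3651 / 636.172512 = 19.9700

19.9700 N*m


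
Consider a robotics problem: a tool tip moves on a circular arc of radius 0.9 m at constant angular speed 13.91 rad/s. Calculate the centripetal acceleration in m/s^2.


a_c = omega^2 * r = 13.91^2 * 0.9 = 174.1393

174.1393 m/s^2


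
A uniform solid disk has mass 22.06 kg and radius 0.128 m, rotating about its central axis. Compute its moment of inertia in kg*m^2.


I = (1/2)*m*R^2 = 0.5*22.06*0.128^2 = 0.1807

0.1807 kg*m^2


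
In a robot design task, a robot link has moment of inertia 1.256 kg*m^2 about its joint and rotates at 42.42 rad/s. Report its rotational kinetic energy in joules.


KE = (1/2)*I*omega^2 = 0.5*1.256*42.42^2 = 1130.0586

1130.0586 J


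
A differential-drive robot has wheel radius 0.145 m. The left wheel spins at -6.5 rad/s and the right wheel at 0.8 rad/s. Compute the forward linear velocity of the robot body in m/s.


v = r*(wR + wL)/2 = 0.145*(0.8 + -6.5)/2 = -0.4133

-0.4133 m/s


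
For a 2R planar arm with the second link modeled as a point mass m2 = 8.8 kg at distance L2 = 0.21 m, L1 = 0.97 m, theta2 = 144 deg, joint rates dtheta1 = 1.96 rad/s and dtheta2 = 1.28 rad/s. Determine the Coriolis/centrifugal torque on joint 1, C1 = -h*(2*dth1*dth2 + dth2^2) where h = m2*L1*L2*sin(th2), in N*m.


h = m2*L1*L2*sin(th2) = 8.8*0.97*0.21*sin(144 deg) = 1.053640
C1 = -h*(2*1.96*1.28 + 1.28^2) = -1.053640*6.6560 = -7.0130

-7.0130 N*m


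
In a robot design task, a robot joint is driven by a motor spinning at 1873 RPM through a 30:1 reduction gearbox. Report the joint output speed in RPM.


omega_joint = omega_motor / N = 1873 / 30 = 62.4333

62.4333 RPM


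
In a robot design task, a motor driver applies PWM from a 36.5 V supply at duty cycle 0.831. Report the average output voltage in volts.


V_avg = V_supply * D = 36.5*0.831 = 30.3315

30.3315 V


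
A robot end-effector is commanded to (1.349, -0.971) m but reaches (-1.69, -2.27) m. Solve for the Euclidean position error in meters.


dx = -1.69 - (1.349) = -3.0390, dy = -2.27 - (-0.971) = -1.2990
err = sqrt(9.235521 + 1.687401) = 3.3050

3.3050 m


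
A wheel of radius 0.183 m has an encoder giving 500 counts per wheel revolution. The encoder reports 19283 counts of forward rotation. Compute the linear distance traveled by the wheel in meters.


revs = 19283/500 = 38.566000
d = revs * 2*pi*r = 38.566000 * 2*pi*0.183 = 44.3441

44.3441 m


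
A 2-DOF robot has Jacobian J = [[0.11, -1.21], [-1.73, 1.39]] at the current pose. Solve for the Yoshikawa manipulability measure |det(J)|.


det(J) = 0.11*1.39 - (-1.21)*(-1.73) = -1.9404
|det(J)| = 1.9404

1.9404


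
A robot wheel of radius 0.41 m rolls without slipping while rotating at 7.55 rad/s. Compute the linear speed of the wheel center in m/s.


v = omega * r = 7.55 * 0.41 = 3.0955

3.0955 m/s


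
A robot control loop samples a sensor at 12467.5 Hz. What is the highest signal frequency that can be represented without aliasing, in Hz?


f_max = f_s/2 = 12467.5/2 = 6233.7500

6233.7500 Hz


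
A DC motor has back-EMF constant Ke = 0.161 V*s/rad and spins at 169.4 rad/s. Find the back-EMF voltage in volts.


V_emf = Ke * omega = 0.161*169.4 = 27.2734

27.2734 V


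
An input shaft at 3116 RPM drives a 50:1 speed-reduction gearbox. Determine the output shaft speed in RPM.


omega_out = omega_in / N = 3116 / 50 = 62.3200

62.3200 RPM


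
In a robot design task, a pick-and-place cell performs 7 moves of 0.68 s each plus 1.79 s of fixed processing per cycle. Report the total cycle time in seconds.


T = 7*0.68 + 1.79 = 6.5500

6.5500 s


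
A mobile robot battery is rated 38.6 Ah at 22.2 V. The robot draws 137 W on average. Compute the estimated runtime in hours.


E = 38.6*22.2 = 856.9200 Wh
t = E/P = 856.9200/137 = 6.2549

6.2549 hours


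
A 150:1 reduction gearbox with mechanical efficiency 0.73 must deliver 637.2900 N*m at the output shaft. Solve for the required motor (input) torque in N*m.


tau_in = tau_out / (N * eta) = 637.2900 / (150 * 0.73) = 5.8200

5.8200 N*m


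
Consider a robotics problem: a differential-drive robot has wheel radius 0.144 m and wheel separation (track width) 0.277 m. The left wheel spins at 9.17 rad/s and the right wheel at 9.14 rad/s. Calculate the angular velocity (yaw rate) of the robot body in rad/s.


omega = r*(wR - wL)/L = 0.144*(9.14 - (9.17))/0.277 = -0.0156

-0.0156 rad/s


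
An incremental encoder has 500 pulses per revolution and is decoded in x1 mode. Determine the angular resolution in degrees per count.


resolution = 360 / (PPR * 1) = 360 / 500 = 0.7200

0.7200 degrees


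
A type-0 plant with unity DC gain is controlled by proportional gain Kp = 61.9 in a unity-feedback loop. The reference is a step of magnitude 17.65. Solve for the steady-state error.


e_ss = R/(1 + Kp) = 17.65/(1 + 61.9) = 17.65/62.9000 = 0.2806

0.2806


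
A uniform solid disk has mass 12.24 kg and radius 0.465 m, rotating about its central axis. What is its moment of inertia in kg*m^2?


I = (1/2)*m*R^2 = 0.5*12.24*0.465^2 = 1.3233

1.3233 kg*m^2


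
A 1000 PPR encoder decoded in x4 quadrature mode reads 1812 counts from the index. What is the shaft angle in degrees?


angle = counts * 360 / (PPR*4) = 1812 * 360 / 4000 = 163.0800

163.0800 degrees


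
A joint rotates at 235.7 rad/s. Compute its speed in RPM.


RPM = 235.7 * 60/(2*pi) = 2250.7692

2250.7692 RPM


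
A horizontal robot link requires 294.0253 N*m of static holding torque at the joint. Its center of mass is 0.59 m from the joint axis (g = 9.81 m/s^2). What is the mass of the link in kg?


m = tau / (g*L) = 294.0253 / (9.81 * 0.59) = 50.8000

50.8000 kg


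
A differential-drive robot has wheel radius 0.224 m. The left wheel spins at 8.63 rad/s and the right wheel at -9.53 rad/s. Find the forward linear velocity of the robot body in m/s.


v = r*(wR + wL)/2 = 0.224*(-9.53 + 8.63)/2 = -0.1008

-0.1008 m/s


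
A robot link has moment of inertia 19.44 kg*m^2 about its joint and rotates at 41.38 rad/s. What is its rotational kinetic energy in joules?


KE = (1/2)*I*omega^2 = 0.5*19.44*41.38^2 = 16643.5988

16643.5988 J


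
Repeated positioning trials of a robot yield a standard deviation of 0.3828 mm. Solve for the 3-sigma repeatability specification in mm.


repeatability = 3*sigma = 3*0.3828 = 1.1484

1.1484 mm


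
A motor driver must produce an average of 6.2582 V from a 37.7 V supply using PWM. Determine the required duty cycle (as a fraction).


D = V_avg/V_supply = 6.2582/37.7 = 0.1660

0.1660


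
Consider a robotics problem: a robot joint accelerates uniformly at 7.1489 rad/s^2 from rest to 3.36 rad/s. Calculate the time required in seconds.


t = delta_omega / alpha = 3.36 / 7.1489 = 0.4700

0.4700 s


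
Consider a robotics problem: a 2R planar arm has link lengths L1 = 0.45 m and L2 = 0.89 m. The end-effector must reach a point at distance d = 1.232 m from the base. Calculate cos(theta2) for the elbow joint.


cos(th2) = (d^2 - L1^2 - L2^2)/(2*L1*L2) = (1.232^2 - 0.45^2 - 0.89^2)/(2*0.45*0.89) = 0.6532

0.6532


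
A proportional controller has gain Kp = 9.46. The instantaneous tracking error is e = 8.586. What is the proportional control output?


u_P = Kp * e = 9.46 * 8.586 = 81.2236

81.2236


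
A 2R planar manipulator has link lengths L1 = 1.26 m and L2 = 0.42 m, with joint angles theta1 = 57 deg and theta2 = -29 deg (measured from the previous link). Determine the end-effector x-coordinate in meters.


x = L1*cos(th1) + L2*cos(th1+th2) = 1.26*cos(57 deg) + 0.42*cos(28 deg) = 1.0571

1.0571 m


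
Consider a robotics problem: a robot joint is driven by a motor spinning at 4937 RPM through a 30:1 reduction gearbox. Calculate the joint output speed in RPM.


omega_joint = omega_motor / N = 4937 / 30 = 164.5667

164.5667 RPM


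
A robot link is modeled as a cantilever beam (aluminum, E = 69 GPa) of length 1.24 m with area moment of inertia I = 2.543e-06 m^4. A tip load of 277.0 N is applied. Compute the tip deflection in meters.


delta = F*L^3/(3*E*I) = 277.0*1.24^3/(3*6.900e+10*2.543e-06)
      = 528.134848/526401 = 0.0010

0.0010 m


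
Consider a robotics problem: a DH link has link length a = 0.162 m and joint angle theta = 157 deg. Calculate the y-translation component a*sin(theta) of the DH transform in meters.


a*sin(theta) = 0.162*sin(157 deg) = 0.0633

0.0633 m


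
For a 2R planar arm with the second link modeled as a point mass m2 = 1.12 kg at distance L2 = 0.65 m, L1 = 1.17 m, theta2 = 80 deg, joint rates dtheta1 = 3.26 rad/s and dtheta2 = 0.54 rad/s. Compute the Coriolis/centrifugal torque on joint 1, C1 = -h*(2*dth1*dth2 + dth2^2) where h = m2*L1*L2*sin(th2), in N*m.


h = m2*L1*L2*sin(th2) = 1.12*1.17*0.65*sin(80 deg) = 0.838820
C1 = -h*(2*3.26*0.54 + 0.54^2) = -0.838820*3.8124 = -3.1979

-3.1979 N*m


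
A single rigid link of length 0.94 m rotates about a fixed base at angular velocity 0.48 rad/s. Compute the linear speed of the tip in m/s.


v = L*omega = 0.94 * 0.48 = 0.4512

0.4512 m/s


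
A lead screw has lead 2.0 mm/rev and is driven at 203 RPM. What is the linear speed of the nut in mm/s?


v = lead * (RPM/60) = 2.0*203/60 = 6.7667

6.7667 mm/s


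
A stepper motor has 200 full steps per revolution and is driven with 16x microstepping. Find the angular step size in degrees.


step = 360/(200*16) = 360/3200 = 0.1125

0.1125 degrees


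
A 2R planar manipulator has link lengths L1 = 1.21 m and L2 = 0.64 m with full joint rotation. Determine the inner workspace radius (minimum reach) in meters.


r_min = |L1 - L2| = |1.21 - 0.64| = 0.5700

0.5700 m


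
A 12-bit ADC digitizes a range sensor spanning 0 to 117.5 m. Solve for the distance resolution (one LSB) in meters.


res = range / 2^n = 117.5/2^12 = 117.5/4096 = 0.0287

0.0287 m


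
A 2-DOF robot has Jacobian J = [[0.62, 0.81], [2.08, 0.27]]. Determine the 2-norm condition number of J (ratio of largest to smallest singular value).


JJ^T eigenvalues: trace(JJ^T) = 5.4398, det(JJ^T) = det(J)^2 = 2.30250276
s_max^2 = (5.4398 + sqrt(20.38141300))/2 = 4.97718892
s_min^2 = (5.4398 - sqrt(20.38141300))/2 = 0.46261108
kappa = s_max/s_min = sqrt(4.97718892/0.46261108) = 3.2801

3.2801


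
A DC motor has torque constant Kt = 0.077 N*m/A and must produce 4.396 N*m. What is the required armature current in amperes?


I = tau / Kt = 4.396/0.077 = 57.0909

57.0909 A


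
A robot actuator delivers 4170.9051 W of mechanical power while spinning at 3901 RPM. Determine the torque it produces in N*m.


omega = 3901 * 2*pi/60 = 408.511765 rad/s
tau = P / omega = 4170.9051 / 408.511765 = 10.2100

10.2100 N*m


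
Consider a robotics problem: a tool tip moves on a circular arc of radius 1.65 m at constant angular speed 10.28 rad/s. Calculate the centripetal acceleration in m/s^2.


a_c = omega^2 * r = 10.28^2 * 1.65 = 174.3694

174.3694 m/s^2


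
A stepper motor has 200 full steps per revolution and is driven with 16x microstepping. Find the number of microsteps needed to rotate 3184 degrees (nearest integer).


step_size = 360/(200*16) = 360/3200 = 0.112500 deg
n = 3184/(360/3200) = 3184*3200/360 = 28302.2222 -> 28302

28302 steps


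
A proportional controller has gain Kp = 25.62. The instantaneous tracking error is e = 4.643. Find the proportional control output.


u_P = Kp * e = 25.62 * 4.643 = 118.9537

118.9537


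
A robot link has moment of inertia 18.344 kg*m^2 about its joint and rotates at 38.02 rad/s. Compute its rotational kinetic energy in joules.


KE = (1/2)*I*omega^2 = 0.5*18.344*38.02^2 = 13258.3131

13258.3131 J


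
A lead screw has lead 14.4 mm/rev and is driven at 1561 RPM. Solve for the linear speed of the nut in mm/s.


v = lead * (RPM/60) = 14.4*1561/60 = 374.6400

374.6400 mm/s


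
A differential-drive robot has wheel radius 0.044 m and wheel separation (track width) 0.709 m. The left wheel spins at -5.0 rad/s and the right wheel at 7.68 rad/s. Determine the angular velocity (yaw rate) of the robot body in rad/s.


omega = r*(wR - wL)/L = 0.044*(7.68 - (-5.0))/0.709 = 0.7869

0.7869 rad/s


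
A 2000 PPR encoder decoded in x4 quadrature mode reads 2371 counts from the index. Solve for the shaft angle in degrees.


angle = counts * 360 / (PPR*4) = 2371 * 360 / 8000 = 106.6950

106.6950 degrees


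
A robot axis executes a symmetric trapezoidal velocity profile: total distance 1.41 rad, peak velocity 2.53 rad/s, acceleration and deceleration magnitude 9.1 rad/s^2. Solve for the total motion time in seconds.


t_acc = v/a = 2.53/9.1 = 0.278022 s
d_acc = v^2/(2a) = 0.351698 rad (each ramp)
d_cruise = 1.41 - 2*0.351698 = 0.706604 rad
t_cruise = 0.706604/2.53 = 0.279290 s
t_total = 2*0.278022 + 0.279290 = 0.8353

0.8353 s


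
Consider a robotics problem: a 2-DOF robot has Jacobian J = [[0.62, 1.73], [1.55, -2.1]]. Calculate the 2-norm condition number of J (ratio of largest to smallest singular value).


JJ^T eigenvalues: trace(JJ^T) = 10.1898, det(JJ^T) = det(J)^2 = 15.86827225
s_max^2 = (10.1898 + sqrt(40.35893504))/2 = 8.27133413
s_min^2 = (10.1898 - sqrt(40.35893504))/2 = 1.91846587
kappa = s_max/s_min = sqrt(8.27133413/1.91846587) = 2.0764

2.0764


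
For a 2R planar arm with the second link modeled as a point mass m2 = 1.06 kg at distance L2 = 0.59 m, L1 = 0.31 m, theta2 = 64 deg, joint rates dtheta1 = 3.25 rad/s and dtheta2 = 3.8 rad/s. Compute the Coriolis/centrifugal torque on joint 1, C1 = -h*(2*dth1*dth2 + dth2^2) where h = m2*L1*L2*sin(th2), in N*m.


h = m2*L1*L2*sin(th2) = 1.06*0.31*0.59*sin(64 deg) = 0.174253
C1 = -h*(2*3.25*3.8 + 3.8^2) = -0.174253*39.1400 = -6.8203

-6.8203 N*m


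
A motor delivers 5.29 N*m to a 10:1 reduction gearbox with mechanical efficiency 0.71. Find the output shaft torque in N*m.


tau_out = tau_in * N * eta = 5.29 * 10 * 0.71 = 37.5590

37.5590 N*m


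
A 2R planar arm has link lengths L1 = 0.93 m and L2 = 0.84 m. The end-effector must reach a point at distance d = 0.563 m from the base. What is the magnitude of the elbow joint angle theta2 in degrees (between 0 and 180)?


cos(th2) = (d^2 - L1^2 - L2^2)/(2*L1*L2) = (0.563^2 - 0.93^2 - 0.84^2)/(2*0.93*0.84) = -0.80231119
th2 = acos(-0.80231119) = 143.3514 deg

143.3514 degrees


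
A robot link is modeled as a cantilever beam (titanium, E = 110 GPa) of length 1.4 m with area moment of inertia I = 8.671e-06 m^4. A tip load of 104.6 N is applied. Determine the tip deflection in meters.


delta = F*L^3/(3*E*I) = 104.6*1.4^3/(3*1.100e+11*8.671e-06)
      = 287.0224/2861430 = 1.0031e-04

1.0031e-04 m


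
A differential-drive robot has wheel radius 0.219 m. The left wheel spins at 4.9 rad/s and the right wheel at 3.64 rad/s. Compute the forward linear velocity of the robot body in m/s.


v = r*(wR + wL)/2 = 0.219*(3.64 + 4.9)/2 = 0.9351

0.9351 m/s


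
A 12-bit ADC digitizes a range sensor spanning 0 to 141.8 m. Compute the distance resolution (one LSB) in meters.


res = range / 2^n = 141.8/2^12 = 141.8/4096 = 0.0346

0.0346 m


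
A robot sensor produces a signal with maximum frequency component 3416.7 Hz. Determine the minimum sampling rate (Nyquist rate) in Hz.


f_s,min = 2*f_max = 2*3416.7 = 6833.4000

6833.4000 Hz


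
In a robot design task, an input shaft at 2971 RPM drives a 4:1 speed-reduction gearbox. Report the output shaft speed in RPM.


omega_out = omega_in / N = 2971 / 4 = 742.7500

742.7500 RPM


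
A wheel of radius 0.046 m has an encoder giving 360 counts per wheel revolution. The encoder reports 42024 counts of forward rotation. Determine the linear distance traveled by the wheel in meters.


revs = 42024/360 = 116.733333
d = revs * 2*pi*r = 116.733333 * 2*pi*0.046 = 33.7390

33.7390 m


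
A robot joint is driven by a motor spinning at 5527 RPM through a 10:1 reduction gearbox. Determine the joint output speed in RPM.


omega_joint = omega_motor / N = 5527 / 10 = 552.7000

552.7000 RPM


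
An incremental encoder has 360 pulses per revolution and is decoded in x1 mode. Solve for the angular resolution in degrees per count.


resolution = 360 / (PPR * 1) = 360 / 360 = 1.0000

1.0000 degrees


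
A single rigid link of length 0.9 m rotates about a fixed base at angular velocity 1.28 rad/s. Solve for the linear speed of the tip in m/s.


v = L*omega = 0.9 * 1.28 = 1.1520

1.1520 m/s


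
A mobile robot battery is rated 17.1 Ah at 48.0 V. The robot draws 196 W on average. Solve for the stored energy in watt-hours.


E = capacity * V = 17.1*48.0 = 820.8000

820.8000 Wh


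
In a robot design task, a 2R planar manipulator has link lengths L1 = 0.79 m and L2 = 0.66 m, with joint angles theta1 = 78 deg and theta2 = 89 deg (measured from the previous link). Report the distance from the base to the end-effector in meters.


x = L1*cos(th1) + L2*cos(th1+th2) = -0.478834
y = L1*sin(th1) + L2*sin(th1+th2) = 0.921204
d = sqrt(x^2 + y^2) = sqrt(0.229282 + 0.848617) = 1.0382

1.0382 m


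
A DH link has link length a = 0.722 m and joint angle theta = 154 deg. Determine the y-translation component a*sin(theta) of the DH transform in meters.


a*sin(theta) = 0.722*sin(154 deg) = 0.3165

0.3165 m


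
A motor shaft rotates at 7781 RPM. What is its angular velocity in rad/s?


omega = 7781 * 2*pi/60 = 814.8244

814.8244 rad/s


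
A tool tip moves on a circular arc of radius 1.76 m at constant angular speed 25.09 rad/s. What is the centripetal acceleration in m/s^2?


a_c = omega^2 * r = 25.09^2 * 1.76 = 1107.9343

1107.9343 m/s^2


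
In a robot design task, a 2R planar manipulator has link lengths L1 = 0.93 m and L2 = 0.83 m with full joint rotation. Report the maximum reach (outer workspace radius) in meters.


r_max = L1 + L2 = 0.93 + 0.83 = 1.7600

1.7600 m


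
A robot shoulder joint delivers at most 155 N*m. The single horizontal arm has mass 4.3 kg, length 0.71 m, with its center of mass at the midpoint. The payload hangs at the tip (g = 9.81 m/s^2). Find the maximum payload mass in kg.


tau_arm = m_arm*g*(L/2) = 4.3*9.81*0.71/2 = 14.9750 N*m
tau_payload = tau_max - tau_arm = 155 - 14.9750 = 140.0250
m_payload = tau_payload / (g*L) = 140.0250 / (9.81*0.71) = 20.1038

20.1038 kg


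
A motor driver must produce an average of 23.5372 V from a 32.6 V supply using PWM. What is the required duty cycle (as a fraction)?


D = V_avg/V_supply = 23.5372/32.6 = 0.7220

0.7220


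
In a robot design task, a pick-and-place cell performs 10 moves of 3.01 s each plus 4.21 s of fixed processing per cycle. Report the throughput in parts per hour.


T_cycle = 10*3.01 + 4.21 = 34.3100 s
rate = 3600/T = 104.9257

104.9257 parts/hour


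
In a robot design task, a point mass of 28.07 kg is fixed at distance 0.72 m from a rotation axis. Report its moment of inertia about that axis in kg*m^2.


I = m*r^2 = 28.07*0.72^2 = 14.5515

14.5515 kg*m^2


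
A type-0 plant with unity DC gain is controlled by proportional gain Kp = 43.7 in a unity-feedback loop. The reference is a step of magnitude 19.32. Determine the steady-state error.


e_ss = R/(1 + Kp) = 19.32/(1 + 43.7) = 19.32/44.7000 = 0.4322

0.4322


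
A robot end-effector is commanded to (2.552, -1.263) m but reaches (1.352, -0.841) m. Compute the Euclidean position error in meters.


dx = 1.352 - (2.552) = -1.2000, dy = -0.841 - (-1.263) = 0.4220
err = sqrt(1.440000 + 0.178084) = 1.2720

1.2720 m


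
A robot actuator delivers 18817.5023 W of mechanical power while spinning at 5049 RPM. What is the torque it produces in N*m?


omega = 5049 * 2*pi/60 = 528.730044 rad/s
tau = P / omega = 18817.5023 / 528.730044 = 35.5900

35.5900 N*m


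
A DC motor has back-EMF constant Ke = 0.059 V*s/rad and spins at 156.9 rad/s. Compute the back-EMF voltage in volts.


V_emf = Ke * omega = 0.059*156.9 = 9.2571

9.2571 V


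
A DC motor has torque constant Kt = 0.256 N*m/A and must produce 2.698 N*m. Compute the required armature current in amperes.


I = tau / Kt = 2.698/0.256 = 10.5391

10.5391 A


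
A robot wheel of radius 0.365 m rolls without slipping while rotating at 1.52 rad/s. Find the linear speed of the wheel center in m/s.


v = omega * r = 1.52 * 0.365 = 0.5548

0.5548 m/s


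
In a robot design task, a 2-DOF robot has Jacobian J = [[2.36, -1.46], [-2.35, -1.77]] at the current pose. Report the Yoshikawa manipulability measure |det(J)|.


det(J) = 2.36*-1.77 - (-1.46)*(-2.35) = -7.6082
|det(J)| = 7.6082

7.6082


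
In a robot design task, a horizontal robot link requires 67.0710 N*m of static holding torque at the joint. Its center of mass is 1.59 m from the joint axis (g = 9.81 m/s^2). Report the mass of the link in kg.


m = tau / (g*L) = 67.0710 / (9.81 * 1.59) = 4.3000

4.3000 kg


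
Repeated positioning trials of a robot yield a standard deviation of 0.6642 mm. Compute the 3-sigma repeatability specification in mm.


repeatability = 3*sigma = 3*0.6642 = 1.9926

1.9926 mm


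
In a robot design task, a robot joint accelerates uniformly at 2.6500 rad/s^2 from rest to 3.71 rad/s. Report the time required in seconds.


t = delta_omega / alpha = 3.71 / 2.6500 = 1.4000

1.4000 s


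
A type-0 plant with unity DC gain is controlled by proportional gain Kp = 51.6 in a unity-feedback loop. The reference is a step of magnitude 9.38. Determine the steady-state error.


e_ss = R/(1 + Kp) = 9.38/(1 + 51.6) = 9.38/52.6000 = 0.1783

0.1783
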